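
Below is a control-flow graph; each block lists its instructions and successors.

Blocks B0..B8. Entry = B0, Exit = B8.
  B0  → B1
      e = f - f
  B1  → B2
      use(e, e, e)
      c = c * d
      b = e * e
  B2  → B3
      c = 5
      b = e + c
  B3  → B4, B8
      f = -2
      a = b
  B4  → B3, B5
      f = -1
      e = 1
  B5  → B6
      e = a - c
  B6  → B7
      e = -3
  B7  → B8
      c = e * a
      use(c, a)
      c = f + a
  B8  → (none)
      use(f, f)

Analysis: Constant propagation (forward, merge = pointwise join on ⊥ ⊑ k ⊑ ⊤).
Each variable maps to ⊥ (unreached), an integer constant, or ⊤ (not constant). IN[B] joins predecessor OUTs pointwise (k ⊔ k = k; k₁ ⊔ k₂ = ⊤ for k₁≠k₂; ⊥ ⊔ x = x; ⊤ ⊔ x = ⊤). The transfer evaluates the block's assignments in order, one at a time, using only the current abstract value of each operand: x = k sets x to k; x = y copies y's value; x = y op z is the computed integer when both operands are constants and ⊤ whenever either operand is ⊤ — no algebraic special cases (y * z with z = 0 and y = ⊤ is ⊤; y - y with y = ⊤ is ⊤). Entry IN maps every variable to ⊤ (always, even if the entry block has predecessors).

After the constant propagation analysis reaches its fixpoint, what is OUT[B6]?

Answer: {a: ⊤, b: ⊤, c: 5, d: ⊤, e: -3, f: -1}

Derivation:
Per-block solution:
  B0:  IN=(all ⊤)  OUT=(all ⊤)
  B1:  IN=(all ⊤)  OUT=(all ⊤)
  B2:  IN=(all ⊤)  OUT={c:5; rest ⊤}
  B3:  IN={c:5; rest ⊤}  OUT={c:5, f:-2; rest ⊤}
  B4:  IN={c:5, f:-2; rest ⊤}  OUT={c:5, e:1, f:-1; rest ⊤}
  B5:  IN={c:5, e:1, f:-1; rest ⊤}  OUT={c:5, f:-1; rest ⊤}
  B6:  IN={c:5, f:-1; rest ⊤}  OUT={c:5, e:-3, f:-1; rest ⊤}
  B7:  IN={c:5, e:-3, f:-1; rest ⊤}  OUT={e:-3, f:-1; rest ⊤}
  B8:  IN=(all ⊤)  OUT=(all ⊤)

Merge at B6: IN[B6] = OUT[B5] = {a: ⊤, b: ⊤, c: 5, d: ⊤, e: ⊤, f: -1}
Applying B6's transfer function to that IN value gives OUT[B6] (row B6 above).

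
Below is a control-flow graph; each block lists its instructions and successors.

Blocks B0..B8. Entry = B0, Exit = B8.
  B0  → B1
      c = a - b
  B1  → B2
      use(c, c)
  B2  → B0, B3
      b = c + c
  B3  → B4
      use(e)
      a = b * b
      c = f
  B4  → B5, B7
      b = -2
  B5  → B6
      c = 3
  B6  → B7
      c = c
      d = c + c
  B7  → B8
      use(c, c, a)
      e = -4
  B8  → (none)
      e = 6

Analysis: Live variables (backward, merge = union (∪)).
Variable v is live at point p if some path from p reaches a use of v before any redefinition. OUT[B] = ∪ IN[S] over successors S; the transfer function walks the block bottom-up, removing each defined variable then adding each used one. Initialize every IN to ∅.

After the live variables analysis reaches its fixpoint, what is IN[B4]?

Fixpoint table:
  B0: | IN={a, b, e, f} | OUT={a, c, e, f}
  B1: | IN={a, c, e, f} | OUT={a, c, e, f}
  B2: | IN={a, c, e, f} | OUT={a, b, e, f}
  B3: | IN={b, e, f} | OUT={a, c}
  B4: | IN={a, c} | OUT={a, c}
  B5: | IN={a} | OUT={a, c}
  B6: | IN={a, c} | OUT={a, c}
  B7: | IN={a, c} | OUT={}
  B8: | IN={} | OUT={}

Merge at B4: OUT[B4] = IN[B5] ⊔ IN[B7] = {a, c}
Applying B4's transfer function to that OUT value gives IN[B4] (row B4 above).

Answer: {a, c}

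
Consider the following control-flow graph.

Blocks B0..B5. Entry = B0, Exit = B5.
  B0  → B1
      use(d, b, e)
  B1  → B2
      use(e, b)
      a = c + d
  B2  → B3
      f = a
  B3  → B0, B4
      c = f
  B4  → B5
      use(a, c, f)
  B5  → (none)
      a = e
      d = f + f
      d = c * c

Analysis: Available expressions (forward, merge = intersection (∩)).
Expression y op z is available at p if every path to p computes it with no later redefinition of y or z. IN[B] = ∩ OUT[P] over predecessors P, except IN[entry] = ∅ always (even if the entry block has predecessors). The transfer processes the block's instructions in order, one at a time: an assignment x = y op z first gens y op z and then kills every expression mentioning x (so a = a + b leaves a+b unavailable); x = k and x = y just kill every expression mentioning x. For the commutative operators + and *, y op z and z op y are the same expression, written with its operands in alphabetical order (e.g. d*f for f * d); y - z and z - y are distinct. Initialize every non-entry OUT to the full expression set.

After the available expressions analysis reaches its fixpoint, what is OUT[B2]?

Answer: {c+d}

Derivation:
Fixpoint table:
  B0:   IN={}   OUT={}
  B1:   IN={}   OUT={c+d}
  B2:   IN={c+d}   OUT={c+d}
  B3:   IN={c+d}   OUT={}
  B4:   IN={}   OUT={}
  B5:   IN={}   OUT={c*c, f+f}

Merge at B2: IN[B2] = OUT[B1] = {c+d}
Applying B2's transfer function to that IN value gives OUT[B2] (row B2 above).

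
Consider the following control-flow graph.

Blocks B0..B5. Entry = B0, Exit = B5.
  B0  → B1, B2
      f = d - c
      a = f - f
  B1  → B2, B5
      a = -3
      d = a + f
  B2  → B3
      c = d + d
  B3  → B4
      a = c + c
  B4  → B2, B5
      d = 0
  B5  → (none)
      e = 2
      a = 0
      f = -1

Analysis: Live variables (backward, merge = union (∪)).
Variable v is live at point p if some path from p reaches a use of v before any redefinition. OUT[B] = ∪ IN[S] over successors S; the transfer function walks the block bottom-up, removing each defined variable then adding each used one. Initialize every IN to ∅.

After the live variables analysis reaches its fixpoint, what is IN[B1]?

Fixpoint table:
  B0: | IN={c, d} | OUT={d, f}
  B1: | IN={f} | OUT={d}
  B2: | IN={d} | OUT={c}
  B3: | IN={c} | OUT={}
  B4: | IN={} | OUT={d}
  B5: | IN={} | OUT={}

Merge at B1: OUT[B1] = IN[B2] ⊔ IN[B5] = {d}
Applying B1's transfer function to that OUT value gives IN[B1] (row B1 above).

Answer: {f}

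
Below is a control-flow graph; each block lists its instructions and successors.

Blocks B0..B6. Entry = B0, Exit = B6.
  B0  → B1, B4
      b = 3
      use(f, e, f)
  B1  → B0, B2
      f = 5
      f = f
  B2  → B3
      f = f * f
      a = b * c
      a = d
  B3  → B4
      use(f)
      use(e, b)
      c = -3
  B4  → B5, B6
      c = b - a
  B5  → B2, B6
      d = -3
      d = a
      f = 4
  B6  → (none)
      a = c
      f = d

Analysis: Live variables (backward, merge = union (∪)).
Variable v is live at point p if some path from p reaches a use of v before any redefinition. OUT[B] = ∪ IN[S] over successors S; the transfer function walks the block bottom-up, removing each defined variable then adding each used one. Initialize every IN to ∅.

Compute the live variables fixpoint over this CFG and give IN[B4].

Answer: {a, b, d, e}

Trace:
Converged values:
  B0:  IN={a, c, d, e, f}  OUT={a, b, c, d, e}
  B1:  IN={a, b, c, d, e}  OUT={a, b, c, d, e, f}
  B2:  IN={b, c, d, e, f}  OUT={a, b, d, e, f}
  B3:  IN={a, b, d, e, f}  OUT={a, b, d, e}
  B4:  IN={a, b, d, e}  OUT={a, b, c, d, e}
  B5:  IN={a, b, c, e}  OUT={b, c, d, e, f}
  B6:  IN={c, d}  OUT={}

Merge at B4: OUT[B4] = IN[B5] ⊔ IN[B6] = {a, b, c, d, e}
Applying B4's transfer function to that OUT value gives IN[B4] (row B4 above).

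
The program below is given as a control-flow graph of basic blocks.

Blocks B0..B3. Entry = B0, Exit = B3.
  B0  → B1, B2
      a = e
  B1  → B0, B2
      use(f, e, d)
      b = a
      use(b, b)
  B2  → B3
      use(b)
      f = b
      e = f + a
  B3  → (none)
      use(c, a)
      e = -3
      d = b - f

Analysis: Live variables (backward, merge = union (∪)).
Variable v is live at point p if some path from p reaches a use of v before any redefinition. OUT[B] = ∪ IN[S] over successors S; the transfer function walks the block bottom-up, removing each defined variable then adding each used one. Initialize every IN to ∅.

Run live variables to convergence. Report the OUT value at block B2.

Answer: {a, b, c, f}

Working:
Per-block solution:
  B0: | IN={b, c, d, e, f} | OUT={a, b, c, d, e, f}
  B1: | IN={a, c, d, e, f} | OUT={a, b, c, d, e, f}
  B2: | IN={a, b, c} | OUT={a, b, c, f}
  B3: | IN={a, b, c, f} | OUT={}

Merge at B2: OUT[B2] = IN[B3] = {a, b, c, f}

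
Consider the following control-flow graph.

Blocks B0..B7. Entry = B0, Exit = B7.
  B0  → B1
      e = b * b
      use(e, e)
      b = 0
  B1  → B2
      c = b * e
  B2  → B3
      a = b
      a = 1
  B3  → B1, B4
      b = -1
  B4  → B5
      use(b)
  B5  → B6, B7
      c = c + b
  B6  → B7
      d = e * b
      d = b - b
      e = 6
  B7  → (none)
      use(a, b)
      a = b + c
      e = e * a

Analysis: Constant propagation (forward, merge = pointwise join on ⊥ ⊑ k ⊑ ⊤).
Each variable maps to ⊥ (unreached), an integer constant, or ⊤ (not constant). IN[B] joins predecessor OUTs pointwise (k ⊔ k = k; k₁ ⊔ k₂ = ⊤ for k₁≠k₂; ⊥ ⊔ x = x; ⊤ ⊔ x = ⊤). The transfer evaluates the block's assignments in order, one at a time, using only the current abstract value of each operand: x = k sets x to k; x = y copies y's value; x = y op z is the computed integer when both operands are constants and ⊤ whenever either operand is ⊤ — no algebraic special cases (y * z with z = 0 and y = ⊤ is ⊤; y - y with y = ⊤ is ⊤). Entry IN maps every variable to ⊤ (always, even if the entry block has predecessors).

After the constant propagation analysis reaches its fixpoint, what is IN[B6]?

Converged values:
  B0:   IN=(all ⊤)   OUT={b:0; rest ⊤}
  B1:   IN=(all ⊤)   OUT=(all ⊤)
  B2:   IN=(all ⊤)   OUT={a:1; rest ⊤}
  B3:   IN={a:1; rest ⊤}   OUT={a:1, b:-1; rest ⊤}
  B4:   IN={a:1, b:-1; rest ⊤}   OUT={a:1, b:-1; rest ⊤}
  B5:   IN={a:1, b:-1; rest ⊤}   OUT={a:1, b:-1; rest ⊤}
  B6:   IN={a:1, b:-1; rest ⊤}   OUT={a:1, b:-1, d:0, e:6; rest ⊤}
  B7:   IN={a:1, b:-1; rest ⊤}   OUT={b:-1; rest ⊤}

Merge at B6: IN[B6] = OUT[B5] = {a: 1, b: -1, c: ⊤, d: ⊤, e: ⊤, f: ⊤}

Answer: {a: 1, b: -1, c: ⊤, d: ⊤, e: ⊤, f: ⊤}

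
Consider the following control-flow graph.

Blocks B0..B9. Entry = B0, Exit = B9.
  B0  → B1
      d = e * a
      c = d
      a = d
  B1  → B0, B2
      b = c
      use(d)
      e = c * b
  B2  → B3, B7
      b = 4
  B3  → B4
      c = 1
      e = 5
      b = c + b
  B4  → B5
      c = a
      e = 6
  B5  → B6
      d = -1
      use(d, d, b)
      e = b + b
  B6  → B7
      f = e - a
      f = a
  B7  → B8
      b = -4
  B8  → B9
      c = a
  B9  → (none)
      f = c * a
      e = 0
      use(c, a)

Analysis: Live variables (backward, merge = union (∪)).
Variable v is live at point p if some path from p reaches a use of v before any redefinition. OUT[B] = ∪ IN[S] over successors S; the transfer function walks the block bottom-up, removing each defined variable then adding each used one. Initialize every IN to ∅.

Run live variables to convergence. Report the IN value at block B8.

Converged values:
  B0:  IN={a, e}  OUT={a, c, d}
  B1:  IN={a, c, d}  OUT={a, e}
  B2:  IN={a}  OUT={a, b}
  B3:  IN={a, b}  OUT={a, b}
  B4:  IN={a, b}  OUT={a, b}
  B5:  IN={a, b}  OUT={a, e}
  B6:  IN={a, e}  OUT={a}
  B7:  IN={a}  OUT={a}
  B8:  IN={a}  OUT={a, c}
  B9:  IN={a, c}  OUT={}

Merge at B8: OUT[B8] = IN[B9] = {a, c}
Applying B8's transfer function to that OUT value gives IN[B8] (row B8 above).

Answer: {a}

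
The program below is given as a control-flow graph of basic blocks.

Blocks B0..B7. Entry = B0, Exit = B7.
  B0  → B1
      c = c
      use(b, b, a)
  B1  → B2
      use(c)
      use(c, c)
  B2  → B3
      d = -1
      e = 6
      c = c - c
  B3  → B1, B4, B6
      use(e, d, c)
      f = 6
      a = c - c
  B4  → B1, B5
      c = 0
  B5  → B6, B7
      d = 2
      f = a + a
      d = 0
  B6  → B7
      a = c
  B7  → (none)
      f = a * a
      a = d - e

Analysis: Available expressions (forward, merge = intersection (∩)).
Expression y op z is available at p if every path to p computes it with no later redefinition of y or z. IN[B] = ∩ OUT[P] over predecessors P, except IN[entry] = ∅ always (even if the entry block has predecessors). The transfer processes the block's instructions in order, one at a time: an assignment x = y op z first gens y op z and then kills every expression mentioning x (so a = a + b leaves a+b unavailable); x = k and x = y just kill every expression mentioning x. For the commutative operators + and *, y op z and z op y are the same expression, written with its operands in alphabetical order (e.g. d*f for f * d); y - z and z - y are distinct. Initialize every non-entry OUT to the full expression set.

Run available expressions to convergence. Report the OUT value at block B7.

Answer: {d-e}

Working:
Converged values:
  B0: | IN={} | OUT={}
  B1: | IN={} | OUT={}
  B2: | IN={} | OUT={}
  B3: | IN={} | OUT={c-c}
  B4: | IN={c-c} | OUT={}
  B5: | IN={} | OUT={a+a}
  B6: | IN={} | OUT={}
  B7: | IN={} | OUT={d-e}

Merge at B7: IN[B7] = OUT[B5] ∩ OUT[B6] = {}
Applying B7's transfer function to that IN value gives OUT[B7] (row B7 above).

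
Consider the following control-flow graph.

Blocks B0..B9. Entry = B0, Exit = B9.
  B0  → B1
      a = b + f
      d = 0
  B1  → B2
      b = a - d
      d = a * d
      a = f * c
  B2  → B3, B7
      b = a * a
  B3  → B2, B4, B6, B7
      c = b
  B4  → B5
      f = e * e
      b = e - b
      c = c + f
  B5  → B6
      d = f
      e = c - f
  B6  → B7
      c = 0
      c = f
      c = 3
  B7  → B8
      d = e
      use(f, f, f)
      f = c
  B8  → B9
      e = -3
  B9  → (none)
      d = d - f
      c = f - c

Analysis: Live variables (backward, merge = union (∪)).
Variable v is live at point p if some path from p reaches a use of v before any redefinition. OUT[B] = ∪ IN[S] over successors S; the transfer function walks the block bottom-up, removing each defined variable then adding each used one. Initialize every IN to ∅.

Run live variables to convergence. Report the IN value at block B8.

Answer: {c, d, f}

Working:
Converged values:
  B0:   IN={b, c, e, f}   OUT={a, c, d, e, f}
  B1:   IN={a, c, d, e, f}   OUT={a, c, e, f}
  B2:   IN={a, c, e, f}   OUT={a, b, c, e, f}
  B3:   IN={a, b, e, f}   OUT={a, b, c, e, f}
  B4:   IN={b, c, e}   OUT={c, f}
  B5:   IN={c, f}   OUT={e, f}
  B6:   IN={e, f}   OUT={c, e, f}
  B7:   IN={c, e, f}   OUT={c, d, f}
  B8:   IN={c, d, f}   OUT={c, d, f}
  B9:   IN={c, d, f}   OUT={}

Merge at B8: OUT[B8] = IN[B9] = {c, d, f}
Applying B8's transfer function to that OUT value gives IN[B8] (row B8 above).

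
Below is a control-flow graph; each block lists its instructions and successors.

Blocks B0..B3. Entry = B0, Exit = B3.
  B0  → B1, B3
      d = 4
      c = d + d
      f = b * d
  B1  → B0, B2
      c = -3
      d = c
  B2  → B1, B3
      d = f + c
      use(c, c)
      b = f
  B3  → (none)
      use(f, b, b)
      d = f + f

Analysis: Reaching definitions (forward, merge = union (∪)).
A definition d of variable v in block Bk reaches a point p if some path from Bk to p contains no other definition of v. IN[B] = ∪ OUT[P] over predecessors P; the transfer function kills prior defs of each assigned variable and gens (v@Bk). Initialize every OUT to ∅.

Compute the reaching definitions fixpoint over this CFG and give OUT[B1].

Answer: {b@B2, c@B1, d@B1, f@B0}

Trace:
Converged values:
  B0:  IN={b@B2, c@B1, d@B1, f@B0}  OUT={b@B2, c@B0, d@B0, f@B0}
  B1:  IN={b@B2, c@B0, c@B1, d@B0, d@B2, f@B0}  OUT={b@B2, c@B1, d@B1, f@B0}
  B2:  IN={b@B2, c@B1, d@B1, f@B0}  OUT={b@B2, c@B1, d@B2, f@B0}
  B3:  IN={b@B2, c@B0, c@B1, d@B0, d@B2, f@B0}  OUT={b@B2, c@B0, c@B1, d@B3, f@B0}

Merge at B1: IN[B1] = OUT[B0] ⊔ OUT[B2] = {b@B2, c@B0, c@B1, d@B0, d@B2, f@B0}
Applying B1's transfer function to that IN value gives OUT[B1] (row B1 above).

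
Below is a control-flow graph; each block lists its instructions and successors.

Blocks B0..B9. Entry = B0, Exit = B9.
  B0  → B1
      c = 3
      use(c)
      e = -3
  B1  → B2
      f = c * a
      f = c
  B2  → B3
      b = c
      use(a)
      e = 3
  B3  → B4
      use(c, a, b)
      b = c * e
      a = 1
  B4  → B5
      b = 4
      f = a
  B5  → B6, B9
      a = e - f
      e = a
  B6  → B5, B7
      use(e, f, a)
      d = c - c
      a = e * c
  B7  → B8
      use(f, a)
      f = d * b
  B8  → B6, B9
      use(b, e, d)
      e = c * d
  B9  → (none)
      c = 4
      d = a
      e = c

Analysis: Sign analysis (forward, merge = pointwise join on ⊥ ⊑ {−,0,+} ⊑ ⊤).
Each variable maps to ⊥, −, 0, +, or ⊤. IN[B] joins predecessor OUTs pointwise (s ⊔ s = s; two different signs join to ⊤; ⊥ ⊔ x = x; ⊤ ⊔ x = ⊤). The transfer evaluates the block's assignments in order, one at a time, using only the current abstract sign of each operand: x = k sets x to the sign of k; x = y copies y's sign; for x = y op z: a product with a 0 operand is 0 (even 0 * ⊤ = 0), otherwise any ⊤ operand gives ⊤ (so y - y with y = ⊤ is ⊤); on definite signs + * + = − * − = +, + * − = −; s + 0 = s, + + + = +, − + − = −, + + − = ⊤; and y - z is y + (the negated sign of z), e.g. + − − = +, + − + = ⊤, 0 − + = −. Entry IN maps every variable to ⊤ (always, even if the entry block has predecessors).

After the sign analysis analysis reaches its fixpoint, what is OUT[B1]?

Per-block solution:
  B0:  IN=(all ⊤)  OUT={c:+, e:-; rest ⊤}
  B1:  IN={c:+, e:-; rest ⊤}  OUT={c:+, e:-, f:+; rest ⊤}
  B2:  IN={c:+, e:-, f:+; rest ⊤}  OUT={b:+, c:+, e:+, f:+; rest ⊤}
  B3:  IN={b:+, c:+, e:+, f:+; rest ⊤}  OUT={a:+, b:+, c:+, e:+, f:+; rest ⊤}
  B4:  IN={a:+, b:+, c:+, e:+, f:+; rest ⊤}  OUT={a:+, b:+, c:+, e:+, f:+; rest ⊤}
  B5:  IN={b:+, c:+; rest ⊤}  OUT={b:+, c:+; rest ⊤}
  B6:  IN={b:+, c:+; rest ⊤}  OUT={b:+, c:+; rest ⊤}
  B7:  IN={b:+, c:+; rest ⊤}  OUT={b:+, c:+; rest ⊤}
  B8:  IN={b:+, c:+; rest ⊤}  OUT={b:+, c:+; rest ⊤}
  B9:  IN={b:+, c:+; rest ⊤}  OUT={b:+, c:+, e:+; rest ⊤}

Merge at B1: IN[B1] = OUT[B0] = {a: ⊤, b: ⊤, c: +, d: ⊤, e: -, f: ⊤}
Applying B1's transfer function to that IN value gives OUT[B1] (row B1 above).

Answer: {a: ⊤, b: ⊤, c: +, d: ⊤, e: -, f: +}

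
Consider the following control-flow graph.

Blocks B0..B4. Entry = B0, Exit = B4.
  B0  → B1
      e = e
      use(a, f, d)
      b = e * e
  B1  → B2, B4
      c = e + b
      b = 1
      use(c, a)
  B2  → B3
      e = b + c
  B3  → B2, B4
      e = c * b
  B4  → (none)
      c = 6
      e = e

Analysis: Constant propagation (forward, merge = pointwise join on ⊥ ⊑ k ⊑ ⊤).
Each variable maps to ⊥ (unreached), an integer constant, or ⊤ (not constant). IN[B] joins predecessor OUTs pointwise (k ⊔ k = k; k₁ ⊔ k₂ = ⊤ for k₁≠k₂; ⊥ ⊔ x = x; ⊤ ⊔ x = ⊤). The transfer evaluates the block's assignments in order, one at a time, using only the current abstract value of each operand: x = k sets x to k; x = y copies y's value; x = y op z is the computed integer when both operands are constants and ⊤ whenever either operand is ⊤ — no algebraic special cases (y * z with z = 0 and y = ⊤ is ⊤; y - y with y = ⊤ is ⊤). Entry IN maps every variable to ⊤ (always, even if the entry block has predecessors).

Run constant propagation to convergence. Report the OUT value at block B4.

Converged values:
  B0:   IN=(all ⊤)   OUT=(all ⊤)
  B1:   IN=(all ⊤)   OUT={b:1; rest ⊤}
  B2:   IN={b:1; rest ⊤}   OUT={b:1; rest ⊤}
  B3:   IN={b:1; rest ⊤}   OUT={b:1; rest ⊤}
  B4:   IN={b:1; rest ⊤}   OUT={b:1, c:6; rest ⊤}

Merge at B4: IN[B4] = OUT[B1] ⊔ OUT[B3] = {a: ⊤, b: 1, c: ⊤, d: ⊤, e: ⊤, f: ⊤}
Applying B4's transfer function to that IN value gives OUT[B4] (row B4 above).

Answer: {a: ⊤, b: 1, c: 6, d: ⊤, e: ⊤, f: ⊤}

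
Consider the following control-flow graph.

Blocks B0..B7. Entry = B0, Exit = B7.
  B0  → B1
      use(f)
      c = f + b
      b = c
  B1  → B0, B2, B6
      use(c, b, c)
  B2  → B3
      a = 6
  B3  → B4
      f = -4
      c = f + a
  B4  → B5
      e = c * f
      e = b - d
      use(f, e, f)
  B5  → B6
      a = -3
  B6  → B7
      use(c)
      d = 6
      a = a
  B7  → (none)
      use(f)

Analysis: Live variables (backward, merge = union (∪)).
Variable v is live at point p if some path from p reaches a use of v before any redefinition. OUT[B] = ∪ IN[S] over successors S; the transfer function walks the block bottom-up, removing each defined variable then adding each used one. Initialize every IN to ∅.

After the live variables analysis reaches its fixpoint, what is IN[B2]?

Answer: {b, d}

Trace:
Converged values:
  B0:  IN={a, b, d, f}  OUT={a, b, c, d, f}
  B1:  IN={a, b, c, d, f}  OUT={a, b, c, d, f}
  B2:  IN={b, d}  OUT={a, b, d}
  B3:  IN={a, b, d}  OUT={b, c, d, f}
  B4:  IN={b, c, d, f}  OUT={c, f}
  B5:  IN={c, f}  OUT={a, c, f}
  B6:  IN={a, c, f}  OUT={f}
  B7:  IN={f}  OUT={}

Merge at B2: OUT[B2] = IN[B3] = {a, b, d}
Applying B2's transfer function to that OUT value gives IN[B2] (row B2 above).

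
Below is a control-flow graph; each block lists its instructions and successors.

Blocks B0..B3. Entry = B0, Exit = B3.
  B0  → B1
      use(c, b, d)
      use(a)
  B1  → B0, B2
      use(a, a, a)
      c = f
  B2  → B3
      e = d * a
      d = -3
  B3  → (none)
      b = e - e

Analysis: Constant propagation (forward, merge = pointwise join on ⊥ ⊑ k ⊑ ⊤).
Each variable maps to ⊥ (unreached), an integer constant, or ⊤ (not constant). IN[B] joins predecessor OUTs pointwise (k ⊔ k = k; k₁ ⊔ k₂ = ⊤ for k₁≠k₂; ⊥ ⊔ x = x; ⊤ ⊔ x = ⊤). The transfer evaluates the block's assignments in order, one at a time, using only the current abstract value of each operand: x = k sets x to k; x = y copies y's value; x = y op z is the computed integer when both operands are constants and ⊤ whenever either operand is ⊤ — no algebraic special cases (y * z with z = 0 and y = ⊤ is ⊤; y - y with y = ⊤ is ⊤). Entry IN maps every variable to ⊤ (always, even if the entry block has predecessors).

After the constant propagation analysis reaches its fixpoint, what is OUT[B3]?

Converged values:
  B0:   IN=(all ⊤)   OUT=(all ⊤)
  B1:   IN=(all ⊤)   OUT=(all ⊤)
  B2:   IN=(all ⊤)   OUT={d:-3; rest ⊤}
  B3:   IN={d:-3; rest ⊤}   OUT={d:-3; rest ⊤}

Merge at B3: IN[B3] = OUT[B2] = {a: ⊤, b: ⊤, c: ⊤, d: -3, e: ⊤, f: ⊤}
Applying B3's transfer function to that IN value gives OUT[B3] (row B3 above).

Answer: {a: ⊤, b: ⊤, c: ⊤, d: -3, e: ⊤, f: ⊤}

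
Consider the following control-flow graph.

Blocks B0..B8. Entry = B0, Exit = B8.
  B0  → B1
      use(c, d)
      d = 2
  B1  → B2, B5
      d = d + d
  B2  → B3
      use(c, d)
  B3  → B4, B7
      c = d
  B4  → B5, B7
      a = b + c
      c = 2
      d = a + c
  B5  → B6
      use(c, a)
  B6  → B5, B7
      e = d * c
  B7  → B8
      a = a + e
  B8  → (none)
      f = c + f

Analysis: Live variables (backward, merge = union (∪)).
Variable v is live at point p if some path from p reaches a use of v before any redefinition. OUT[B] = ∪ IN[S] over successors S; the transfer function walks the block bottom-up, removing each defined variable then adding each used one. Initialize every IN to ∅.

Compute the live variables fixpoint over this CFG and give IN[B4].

Answer: {b, c, e, f}

Working:
Fixpoint table:
  B0:   IN={a, b, c, d, e, f}   OUT={a, b, c, d, e, f}
  B1:   IN={a, b, c, d, e, f}   OUT={a, b, c, d, e, f}
  B2:   IN={a, b, c, d, e, f}   OUT={a, b, d, e, f}
  B3:   IN={a, b, d, e, f}   OUT={a, b, c, e, f}
  B4:   IN={b, c, e, f}   OUT={a, c, d, e, f}
  B5:   IN={a, c, d, f}   OUT={a, c, d, f}
  B6:   IN={a, c, d, f}   OUT={a, c, d, e, f}
  B7:   IN={a, c, e, f}   OUT={c, f}
  B8:   IN={c, f}   OUT={}

Merge at B4: OUT[B4] = IN[B5] ⊔ IN[B7] = {a, c, d, e, f}
Applying B4's transfer function to that OUT value gives IN[B4] (row B4 above).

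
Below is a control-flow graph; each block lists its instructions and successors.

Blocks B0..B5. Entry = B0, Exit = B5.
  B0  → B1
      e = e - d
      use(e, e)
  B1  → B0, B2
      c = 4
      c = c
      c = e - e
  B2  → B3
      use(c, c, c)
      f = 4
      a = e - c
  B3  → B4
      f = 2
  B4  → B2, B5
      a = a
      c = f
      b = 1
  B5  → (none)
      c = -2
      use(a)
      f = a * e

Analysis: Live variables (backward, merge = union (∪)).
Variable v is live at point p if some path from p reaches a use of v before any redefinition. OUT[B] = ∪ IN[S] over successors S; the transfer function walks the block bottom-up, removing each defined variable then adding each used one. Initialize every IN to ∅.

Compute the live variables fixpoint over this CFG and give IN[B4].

Per-block solution:
  B0:   IN={d, e}   OUT={d, e}
  B1:   IN={d, e}   OUT={c, d, e}
  B2:   IN={c, e}   OUT={a, e}
  B3:   IN={a, e}   OUT={a, e, f}
  B4:   IN={a, e, f}   OUT={a, c, e}
  B5:   IN={a, e}   OUT={}

Merge at B4: OUT[B4] = IN[B2] ⊔ IN[B5] = {a, c, e}
Applying B4's transfer function to that OUT value gives IN[B4] (row B4 above).

Answer: {a, e, f}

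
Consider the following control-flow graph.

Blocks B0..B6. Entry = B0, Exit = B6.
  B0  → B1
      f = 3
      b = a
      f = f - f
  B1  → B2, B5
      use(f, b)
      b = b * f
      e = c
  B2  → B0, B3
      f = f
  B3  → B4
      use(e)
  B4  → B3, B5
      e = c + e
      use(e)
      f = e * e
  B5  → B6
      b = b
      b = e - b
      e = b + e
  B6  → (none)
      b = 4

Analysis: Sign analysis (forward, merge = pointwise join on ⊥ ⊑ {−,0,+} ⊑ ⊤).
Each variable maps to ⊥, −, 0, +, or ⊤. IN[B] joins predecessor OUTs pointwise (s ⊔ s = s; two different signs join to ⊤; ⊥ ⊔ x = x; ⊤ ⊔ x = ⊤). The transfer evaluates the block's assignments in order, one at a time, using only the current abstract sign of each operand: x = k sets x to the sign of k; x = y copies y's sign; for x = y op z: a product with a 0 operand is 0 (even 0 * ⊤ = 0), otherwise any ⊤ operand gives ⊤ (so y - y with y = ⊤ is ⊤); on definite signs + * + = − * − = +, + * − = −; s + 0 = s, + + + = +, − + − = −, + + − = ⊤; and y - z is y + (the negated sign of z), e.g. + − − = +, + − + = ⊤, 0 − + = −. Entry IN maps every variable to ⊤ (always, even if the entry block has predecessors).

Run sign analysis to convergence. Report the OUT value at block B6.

Fixpoint table:
  B0:   IN=(all ⊤)   OUT=(all ⊤)
  B1:   IN=(all ⊤)   OUT=(all ⊤)
  B2:   IN=(all ⊤)   OUT=(all ⊤)
  B3:   IN=(all ⊤)   OUT=(all ⊤)
  B4:   IN=(all ⊤)   OUT=(all ⊤)
  B5:   IN=(all ⊤)   OUT=(all ⊤)
  B6:   IN=(all ⊤)   OUT={b:+; rest ⊤}

Merge at B6: IN[B6] = OUT[B5] = {a: ⊤, b: ⊤, c: ⊤, d: ⊤, e: ⊤, f: ⊤}
Applying B6's transfer function to that IN value gives OUT[B6] (row B6 above).

Answer: {a: ⊤, b: +, c: ⊤, d: ⊤, e: ⊤, f: ⊤}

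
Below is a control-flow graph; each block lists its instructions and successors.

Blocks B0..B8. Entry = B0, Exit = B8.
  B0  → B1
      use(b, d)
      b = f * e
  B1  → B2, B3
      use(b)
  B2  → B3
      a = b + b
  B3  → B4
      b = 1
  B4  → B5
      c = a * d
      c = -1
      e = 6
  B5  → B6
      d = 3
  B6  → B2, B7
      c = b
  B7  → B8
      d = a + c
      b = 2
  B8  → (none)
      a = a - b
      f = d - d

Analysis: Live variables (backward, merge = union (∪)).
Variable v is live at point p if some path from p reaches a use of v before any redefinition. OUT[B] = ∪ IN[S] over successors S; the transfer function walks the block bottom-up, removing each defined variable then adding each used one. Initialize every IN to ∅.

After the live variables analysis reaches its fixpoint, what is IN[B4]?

Converged values:
  B0:   IN={a, b, d, e, f}   OUT={a, b, d}
  B1:   IN={a, b, d}   OUT={a, b, d}
  B2:   IN={b, d}   OUT={a, d}
  B3:   IN={a, d}   OUT={a, b, d}
  B4:   IN={a, b, d}   OUT={a, b}
  B5:   IN={a, b}   OUT={a, b, d}
  B6:   IN={a, b, d}   OUT={a, b, c, d}
  B7:   IN={a, c}   OUT={a, b, d}
  B8:   IN={a, b, d}   OUT={}

Merge at B4: OUT[B4] = IN[B5] = {a, b}
Applying B4's transfer function to that OUT value gives IN[B4] (row B4 above).

Answer: {a, b, d}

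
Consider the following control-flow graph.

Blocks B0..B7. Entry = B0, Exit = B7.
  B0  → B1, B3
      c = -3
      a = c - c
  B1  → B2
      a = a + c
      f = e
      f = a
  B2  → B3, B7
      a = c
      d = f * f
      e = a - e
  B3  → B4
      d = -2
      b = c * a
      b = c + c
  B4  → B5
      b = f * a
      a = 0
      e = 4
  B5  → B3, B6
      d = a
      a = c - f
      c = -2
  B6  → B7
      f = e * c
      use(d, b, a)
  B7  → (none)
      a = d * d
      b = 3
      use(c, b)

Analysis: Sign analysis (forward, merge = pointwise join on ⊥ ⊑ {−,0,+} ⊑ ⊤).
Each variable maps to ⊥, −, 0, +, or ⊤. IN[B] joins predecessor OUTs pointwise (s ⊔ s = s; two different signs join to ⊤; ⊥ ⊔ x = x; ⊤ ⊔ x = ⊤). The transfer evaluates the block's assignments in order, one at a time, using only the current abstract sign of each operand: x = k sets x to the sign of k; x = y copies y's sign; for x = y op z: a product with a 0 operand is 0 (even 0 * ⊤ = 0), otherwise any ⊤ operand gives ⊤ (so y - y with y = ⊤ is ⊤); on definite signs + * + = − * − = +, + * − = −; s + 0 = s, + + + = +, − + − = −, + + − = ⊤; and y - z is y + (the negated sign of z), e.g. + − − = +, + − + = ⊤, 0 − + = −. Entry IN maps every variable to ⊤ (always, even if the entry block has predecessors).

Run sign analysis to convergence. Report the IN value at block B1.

Answer: {a: ⊤, b: ⊤, c: -, d: ⊤, e: ⊤, f: ⊤}

Working:
Per-block solution:
  B0:  IN=(all ⊤)  OUT={c:-; rest ⊤}
  B1:  IN={c:-; rest ⊤}  OUT={c:-; rest ⊤}
  B2:  IN={c:-; rest ⊤}  OUT={a:-, c:-; rest ⊤}
  B3:  IN={c:-; rest ⊤}  OUT={b:-, c:-, d:-; rest ⊤}
  B4:  IN={b:-, c:-, d:-; rest ⊤}  OUT={a:0, c:-, d:-, e:+; rest ⊤}
  B5:  IN={a:0, c:-, d:-, e:+; rest ⊤}  OUT={c:-, d:0, e:+; rest ⊤}
  B6:  IN={c:-, d:0, e:+; rest ⊤}  OUT={c:-, d:0, e:+, f:-; rest ⊤}
  B7:  IN={c:-; rest ⊤}  OUT={b:+, c:-; rest ⊤}

Merge at B1: IN[B1] = OUT[B0] = {a: ⊤, b: ⊤, c: -, d: ⊤, e: ⊤, f: ⊤}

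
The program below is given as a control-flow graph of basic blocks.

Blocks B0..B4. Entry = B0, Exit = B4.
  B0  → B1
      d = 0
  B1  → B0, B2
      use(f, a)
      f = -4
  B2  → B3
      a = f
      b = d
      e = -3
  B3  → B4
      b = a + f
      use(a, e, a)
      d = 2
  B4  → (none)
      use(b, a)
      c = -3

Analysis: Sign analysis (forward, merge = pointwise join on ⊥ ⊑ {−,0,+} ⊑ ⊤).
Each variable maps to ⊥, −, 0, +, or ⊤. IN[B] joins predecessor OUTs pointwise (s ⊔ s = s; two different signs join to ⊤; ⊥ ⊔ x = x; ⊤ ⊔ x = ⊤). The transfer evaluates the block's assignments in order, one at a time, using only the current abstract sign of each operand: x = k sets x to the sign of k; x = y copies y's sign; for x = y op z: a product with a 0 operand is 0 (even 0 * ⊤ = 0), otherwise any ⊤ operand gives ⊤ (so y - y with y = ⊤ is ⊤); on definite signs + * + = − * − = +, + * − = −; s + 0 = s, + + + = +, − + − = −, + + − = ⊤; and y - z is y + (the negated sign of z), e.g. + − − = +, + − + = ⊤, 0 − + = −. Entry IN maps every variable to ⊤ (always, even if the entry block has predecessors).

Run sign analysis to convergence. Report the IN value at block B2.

Converged values:
  B0:  IN=(all ⊤)  OUT={d:0; rest ⊤}
  B1:  IN={d:0; rest ⊤}  OUT={d:0, f:-; rest ⊤}
  B2:  IN={d:0, f:-; rest ⊤}  OUT={a:-, b:0, d:0, e:-, f:-; rest ⊤}
  B3:  IN={a:-, b:0, d:0, e:-, f:-; rest ⊤}  OUT={a:-, b:-, d:+, e:-, f:-; rest ⊤}
  B4:  IN={a:-, b:-, d:+, e:-, f:-; rest ⊤}  OUT={a:-, b:-, c:-, d:+, e:-, f:-; rest ⊤}

Merge at B2: IN[B2] = OUT[B1] = {a: ⊤, b: ⊤, c: ⊤, d: 0, e: ⊤, f: -}

Answer: {a: ⊤, b: ⊤, c: ⊤, d: 0, e: ⊤, f: -}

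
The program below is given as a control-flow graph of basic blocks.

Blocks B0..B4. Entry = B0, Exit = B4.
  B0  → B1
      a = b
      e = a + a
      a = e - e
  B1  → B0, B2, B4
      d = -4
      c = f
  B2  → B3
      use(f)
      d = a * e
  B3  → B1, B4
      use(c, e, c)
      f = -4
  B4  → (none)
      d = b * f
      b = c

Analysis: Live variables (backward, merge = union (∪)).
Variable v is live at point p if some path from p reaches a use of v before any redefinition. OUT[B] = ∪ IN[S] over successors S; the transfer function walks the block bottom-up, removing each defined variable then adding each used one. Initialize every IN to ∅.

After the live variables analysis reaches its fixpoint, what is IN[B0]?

Fixpoint table:
  B0:   IN={b, f}   OUT={a, b, e, f}
  B1:   IN={a, b, e, f}   OUT={a, b, c, e, f}
  B2:   IN={a, b, c, e, f}   OUT={a, b, c, e}
  B3:   IN={a, b, c, e}   OUT={a, b, c, e, f}
  B4:   IN={b, c, f}   OUT={}

Merge at B0: OUT[B0] = IN[B1] = {a, b, e, f}
Applying B0's transfer function to that OUT value gives IN[B0] (row B0 above).

Answer: {b, f}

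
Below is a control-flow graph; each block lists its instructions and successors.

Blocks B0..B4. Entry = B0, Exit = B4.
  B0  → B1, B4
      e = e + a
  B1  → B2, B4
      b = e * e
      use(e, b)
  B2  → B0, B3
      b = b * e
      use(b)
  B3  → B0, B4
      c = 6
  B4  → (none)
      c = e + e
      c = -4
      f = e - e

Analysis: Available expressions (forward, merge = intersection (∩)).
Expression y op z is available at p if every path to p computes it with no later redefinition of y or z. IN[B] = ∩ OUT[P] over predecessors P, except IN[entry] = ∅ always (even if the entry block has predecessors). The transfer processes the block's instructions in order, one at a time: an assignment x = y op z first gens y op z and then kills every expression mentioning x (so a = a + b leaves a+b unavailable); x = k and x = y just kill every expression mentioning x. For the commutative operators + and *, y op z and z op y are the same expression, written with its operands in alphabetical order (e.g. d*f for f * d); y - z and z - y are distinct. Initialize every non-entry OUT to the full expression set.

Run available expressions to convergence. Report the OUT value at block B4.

Per-block solution:
  B0: | IN={} | OUT={}
  B1: | IN={} | OUT={e*e}
  B2: | IN={e*e} | OUT={e*e}
  B3: | IN={e*e} | OUT={e*e}
  B4: | IN={} | OUT={e+e, e-e}

Merge at B4: IN[B4] = OUT[B0] ∩ OUT[B1] ∩ OUT[B3] = {}
Applying B4's transfer function to that IN value gives OUT[B4] (row B4 above).

Answer: {e+e, e-e}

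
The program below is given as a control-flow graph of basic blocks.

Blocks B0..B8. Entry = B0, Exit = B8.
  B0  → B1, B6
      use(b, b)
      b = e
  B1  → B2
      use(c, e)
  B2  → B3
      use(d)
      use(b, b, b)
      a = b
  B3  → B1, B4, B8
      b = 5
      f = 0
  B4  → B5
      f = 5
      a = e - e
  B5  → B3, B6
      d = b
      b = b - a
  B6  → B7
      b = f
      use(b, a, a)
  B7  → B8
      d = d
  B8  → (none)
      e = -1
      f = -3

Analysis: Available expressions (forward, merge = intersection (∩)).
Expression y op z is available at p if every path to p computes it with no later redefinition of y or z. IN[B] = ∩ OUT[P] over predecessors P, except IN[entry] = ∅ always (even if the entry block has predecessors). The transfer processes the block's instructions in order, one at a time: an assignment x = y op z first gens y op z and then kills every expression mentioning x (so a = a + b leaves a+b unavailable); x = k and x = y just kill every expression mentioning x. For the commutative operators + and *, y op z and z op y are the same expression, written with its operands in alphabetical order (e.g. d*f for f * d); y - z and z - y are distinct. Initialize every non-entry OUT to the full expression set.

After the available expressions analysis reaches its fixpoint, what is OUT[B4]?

Answer: {e-e}

Working:
Fixpoint table:
  B0:  IN={}  OUT={}
  B1:  IN={}  OUT={}
  B2:  IN={}  OUT={}
  B3:  IN={}  OUT={}
  B4:  IN={}  OUT={e-e}
  B5:  IN={e-e}  OUT={e-e}
  B6:  IN={}  OUT={}
  B7:  IN={}  OUT={}
  B8:  IN={}  OUT={}

Merge at B4: IN[B4] = OUT[B3] = {}
Applying B4's transfer function to that IN value gives OUT[B4] (row B4 above).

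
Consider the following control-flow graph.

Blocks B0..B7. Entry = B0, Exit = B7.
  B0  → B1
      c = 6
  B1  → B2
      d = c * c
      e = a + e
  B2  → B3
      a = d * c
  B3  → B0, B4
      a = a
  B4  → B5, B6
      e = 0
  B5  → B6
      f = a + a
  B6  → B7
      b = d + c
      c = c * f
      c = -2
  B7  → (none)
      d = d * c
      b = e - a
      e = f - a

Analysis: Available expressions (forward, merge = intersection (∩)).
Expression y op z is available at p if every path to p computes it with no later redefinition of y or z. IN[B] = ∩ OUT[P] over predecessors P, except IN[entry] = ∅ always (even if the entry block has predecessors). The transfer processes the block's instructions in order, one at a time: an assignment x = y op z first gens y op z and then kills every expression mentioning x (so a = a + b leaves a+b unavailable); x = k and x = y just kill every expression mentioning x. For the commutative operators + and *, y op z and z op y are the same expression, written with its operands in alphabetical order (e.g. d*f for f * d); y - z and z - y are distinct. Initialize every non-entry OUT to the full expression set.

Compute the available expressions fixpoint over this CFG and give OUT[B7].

Per-block solution:
  B0:   IN={}   OUT={}
  B1:   IN={}   OUT={c*c}
  B2:   IN={c*c}   OUT={c*c, c*d}
  B3:   IN={c*c, c*d}   OUT={c*c, c*d}
  B4:   IN={c*c, c*d}   OUT={c*c, c*d}
  B5:   IN={c*c, c*d}   OUT={a+a, c*c, c*d}
  B6:   IN={c*c, c*d}   OUT={}
  B7:   IN={}   OUT={f-a}

Merge at B7: IN[B7] = OUT[B6] = {}
Applying B7's transfer function to that IN value gives OUT[B7] (row B7 above).

Answer: {f-a}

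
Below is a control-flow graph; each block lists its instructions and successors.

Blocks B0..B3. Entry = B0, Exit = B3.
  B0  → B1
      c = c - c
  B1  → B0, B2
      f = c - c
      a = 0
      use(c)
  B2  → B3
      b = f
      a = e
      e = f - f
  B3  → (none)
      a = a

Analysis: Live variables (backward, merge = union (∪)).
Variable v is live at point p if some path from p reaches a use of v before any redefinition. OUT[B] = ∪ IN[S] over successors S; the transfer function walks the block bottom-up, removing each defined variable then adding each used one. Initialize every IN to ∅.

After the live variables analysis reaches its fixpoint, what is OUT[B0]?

Per-block solution:
  B0:   IN={c, e}   OUT={c, e}
  B1:   IN={c, e}   OUT={c, e, f}
  B2:   IN={e, f}   OUT={a}
  B3:   IN={a}   OUT={}

Merge at B0: OUT[B0] = IN[B1] = {c, e}

Answer: {c, e}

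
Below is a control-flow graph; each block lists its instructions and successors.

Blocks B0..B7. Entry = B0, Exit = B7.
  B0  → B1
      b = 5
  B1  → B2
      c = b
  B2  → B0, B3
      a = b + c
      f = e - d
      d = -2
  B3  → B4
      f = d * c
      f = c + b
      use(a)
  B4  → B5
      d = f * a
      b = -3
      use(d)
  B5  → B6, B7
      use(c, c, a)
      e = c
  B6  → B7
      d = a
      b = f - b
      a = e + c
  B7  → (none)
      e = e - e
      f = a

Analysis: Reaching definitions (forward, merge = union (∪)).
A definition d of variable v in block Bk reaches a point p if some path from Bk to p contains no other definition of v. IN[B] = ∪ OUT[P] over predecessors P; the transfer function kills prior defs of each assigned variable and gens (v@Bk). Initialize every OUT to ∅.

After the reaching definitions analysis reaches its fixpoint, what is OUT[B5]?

Answer: {a@B2, b@B4, c@B1, d@B4, e@B5, f@B3}

Working:
Fixpoint table:
  B0:   IN={a@B2, b@B0, c@B1, d@B2, f@B2}   OUT={a@B2, b@B0, c@B1, d@B2, f@B2}
  B1:   IN={a@B2, b@B0, c@B1, d@B2, f@B2}   OUT={a@B2, b@B0, c@B1, d@B2, f@B2}
  B2:   IN={a@B2, b@B0, c@B1, d@B2, f@B2}   OUT={a@B2, b@B0, c@B1, d@B2, f@B2}
  B3:   IN={a@B2, b@B0, c@B1, d@B2, f@B2}   OUT={a@B2, b@B0, c@B1, d@B2, f@B3}
  B4:   IN={a@B2, b@B0, c@B1, d@B2, f@B3}   OUT={a@B2, b@B4, c@B1, d@B4, f@B3}
  B5:   IN={a@B2, b@B4, c@B1, d@B4, f@B3}   OUT={a@B2, b@B4, c@B1, d@B4, e@B5, f@B3}
  B6:   IN={a@B2, b@B4, c@B1, d@B4, e@B5, f@B3}   OUT={a@B6, b@B6, c@B1, d@B6, e@B5, f@B3}
  B7:   IN={a@B2, a@B6, b@B4, b@B6, c@B1, d@B4, d@B6, e@B5, f@B3}   OUT={a@B2, a@B6, b@B4, b@B6, c@B1, d@B4, d@B6, e@B7, f@B7}

Merge at B5: IN[B5] = OUT[B4] = {a@B2, b@B4, c@B1, d@B4, f@B3}
Applying B5's transfer function to that IN value gives OUT[B5] (row B5 above).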